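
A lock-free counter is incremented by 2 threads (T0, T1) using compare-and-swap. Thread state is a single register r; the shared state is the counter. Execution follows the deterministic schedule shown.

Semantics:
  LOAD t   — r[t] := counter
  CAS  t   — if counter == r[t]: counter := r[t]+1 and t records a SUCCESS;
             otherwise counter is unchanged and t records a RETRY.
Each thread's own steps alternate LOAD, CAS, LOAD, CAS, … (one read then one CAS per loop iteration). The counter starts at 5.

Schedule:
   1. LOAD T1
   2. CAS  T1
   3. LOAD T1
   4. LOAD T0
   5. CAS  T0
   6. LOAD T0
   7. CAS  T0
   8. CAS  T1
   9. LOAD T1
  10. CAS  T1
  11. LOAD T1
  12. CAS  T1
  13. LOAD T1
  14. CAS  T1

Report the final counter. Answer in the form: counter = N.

T1 LOAD — after: cnt=5, r=5 — load
T1 CAS — after: cnt=6, r=5 — ok
T1 LOAD — after: cnt=6, r=6 — load
T0 LOAD — after: cnt=6, r=6 — load
T0 CAS — after: cnt=7, r=6 — ok
T0 LOAD — after: cnt=7, r=7 — load
T0 CAS — after: cnt=8, r=7 — ok
T1 CAS — after: cnt=8, r=6 — retry
T1 LOAD — after: cnt=8, r=8 — load
T1 CAS — after: cnt=9, r=8 — ok
T1 LOAD — after: cnt=9, r=9 — load
T1 CAS — after: cnt=10, r=9 — ok
T1 LOAD — after: cnt=10, r=10 — load
T1 CAS — after: cnt=11, r=10 — ok

counter = 11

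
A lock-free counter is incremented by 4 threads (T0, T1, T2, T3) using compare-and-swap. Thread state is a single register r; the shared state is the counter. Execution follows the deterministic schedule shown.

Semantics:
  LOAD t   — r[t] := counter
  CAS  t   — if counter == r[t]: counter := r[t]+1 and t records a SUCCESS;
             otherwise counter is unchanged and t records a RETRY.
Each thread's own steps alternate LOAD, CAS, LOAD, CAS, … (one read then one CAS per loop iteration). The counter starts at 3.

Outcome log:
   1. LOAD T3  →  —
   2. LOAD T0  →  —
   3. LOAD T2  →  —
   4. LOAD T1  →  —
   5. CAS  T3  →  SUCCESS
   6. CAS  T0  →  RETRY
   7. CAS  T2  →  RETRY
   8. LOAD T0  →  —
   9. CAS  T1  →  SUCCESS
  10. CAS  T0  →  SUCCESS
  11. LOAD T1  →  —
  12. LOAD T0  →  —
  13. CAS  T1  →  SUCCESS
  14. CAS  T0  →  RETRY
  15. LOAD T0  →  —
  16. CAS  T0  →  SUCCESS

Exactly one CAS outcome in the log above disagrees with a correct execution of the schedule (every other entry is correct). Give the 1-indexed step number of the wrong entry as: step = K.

Re-executing:
[1] T3.load  rd  (counter 3, T3.r 3)
[2] T0.load  rd  (counter 3, T0.r 3)
[3] T2.load  rd  (counter 3, T2.r 3)
[4] T1.load  rd  (counter 3, T1.r 3)
[5] T3.cas  hit  (counter 4, T3.r 3)
[6] T0.cas  miss  (counter 4, T0.r 3)
[7] T2.cas  miss  (counter 4, T2.r 3)
[8] T0.load  rd  (counter 4, T0.r 4)
[9] T1.cas  miss  (counter 4, T1.r 3)
[10] T0.cas  hit  (counter 5, T0.r 4)
[11] T1.load  rd  (counter 5, T1.r 5)
[12] T0.load  rd  (counter 5, T0.r 5)
[13] T1.cas  hit  (counter 6, T1.r 5)
[14] T0.cas  miss  (counter 6, T0.r 5)
[15] T0.load  rd  (counter 6, T0.r 6)
[16] T0.cas  hit  (counter 7, T0.r 6)
Mismatch at 9.

step = 9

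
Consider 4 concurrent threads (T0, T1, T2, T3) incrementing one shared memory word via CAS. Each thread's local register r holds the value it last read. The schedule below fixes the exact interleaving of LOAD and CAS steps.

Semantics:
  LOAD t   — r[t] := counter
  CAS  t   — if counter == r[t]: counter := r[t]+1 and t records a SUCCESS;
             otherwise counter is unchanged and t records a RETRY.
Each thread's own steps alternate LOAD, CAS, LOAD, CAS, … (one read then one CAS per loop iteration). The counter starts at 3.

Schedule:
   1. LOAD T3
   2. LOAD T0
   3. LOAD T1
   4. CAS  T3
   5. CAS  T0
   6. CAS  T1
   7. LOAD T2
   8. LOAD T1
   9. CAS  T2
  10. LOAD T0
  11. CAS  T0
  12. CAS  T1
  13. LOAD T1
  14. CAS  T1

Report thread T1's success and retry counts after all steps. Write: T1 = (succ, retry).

T1 = (1, 2)

   1) LOAD T3:  M=3  r_T3=3
   2) LOAD T0:  M=3  r_T0=3
   3) LOAD T1:  M=3  r_T1=3
   4) CAS  T3:  M=4  r_T3=3 ✓
   5) CAS  T0:  M=4  r_T0=3 ✗
   6) CAS  T1:  M=4  r_T1=3 ✗
   7) LOAD T2:  M=4  r_T2=4
   8) LOAD T1:  M=4  r_T1=4
   9) CAS  T2:  M=5  r_T2=4 ✓
  10) LOAD T0:  M=5  r_T0=5
  11) CAS  T0:  M=6  r_T0=5 ✓
  12) CAS  T1:  M=6  r_T1=4 ✗
  13) LOAD T1:  M=6  r_T1=6
  14) CAS  T1:  M=7  r_T1=6 ✓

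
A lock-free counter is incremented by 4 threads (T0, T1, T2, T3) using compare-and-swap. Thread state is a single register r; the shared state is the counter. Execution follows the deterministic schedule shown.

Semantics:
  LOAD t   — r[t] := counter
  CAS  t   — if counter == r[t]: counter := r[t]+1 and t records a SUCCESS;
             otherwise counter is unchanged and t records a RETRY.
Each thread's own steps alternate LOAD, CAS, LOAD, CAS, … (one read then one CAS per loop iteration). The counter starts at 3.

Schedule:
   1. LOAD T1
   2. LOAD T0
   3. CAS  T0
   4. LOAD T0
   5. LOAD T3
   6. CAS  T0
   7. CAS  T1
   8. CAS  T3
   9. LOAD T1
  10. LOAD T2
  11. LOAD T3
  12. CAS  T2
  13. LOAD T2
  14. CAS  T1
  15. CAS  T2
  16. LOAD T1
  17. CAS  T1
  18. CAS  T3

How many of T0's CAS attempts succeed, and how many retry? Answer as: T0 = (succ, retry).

#1 T1 reads 3
#2 T0 reads 3
#3 T0 CAS(3→4) writes; counter now 4
#4 T0 reads 4
#5 T3 reads 4
#6 T0 CAS(4→5) writes; counter now 5
#7 T1 CAS(3→4) fails; counter now 5
#8 T3 CAS(4→5) fails; counter now 5
#9 T1 reads 5
#10 T2 reads 5
#11 T3 reads 5
#12 T2 CAS(5→6) writes; counter now 6
#13 T2 reads 6
#14 T1 CAS(5→6) fails; counter now 6
#15 T2 CAS(6→7) writes; counter now 7
#16 T1 reads 7
#17 T1 CAS(7→8) writes; counter now 8
#18 T3 CAS(5→6) fails; counter now 8

T0 = (2, 0)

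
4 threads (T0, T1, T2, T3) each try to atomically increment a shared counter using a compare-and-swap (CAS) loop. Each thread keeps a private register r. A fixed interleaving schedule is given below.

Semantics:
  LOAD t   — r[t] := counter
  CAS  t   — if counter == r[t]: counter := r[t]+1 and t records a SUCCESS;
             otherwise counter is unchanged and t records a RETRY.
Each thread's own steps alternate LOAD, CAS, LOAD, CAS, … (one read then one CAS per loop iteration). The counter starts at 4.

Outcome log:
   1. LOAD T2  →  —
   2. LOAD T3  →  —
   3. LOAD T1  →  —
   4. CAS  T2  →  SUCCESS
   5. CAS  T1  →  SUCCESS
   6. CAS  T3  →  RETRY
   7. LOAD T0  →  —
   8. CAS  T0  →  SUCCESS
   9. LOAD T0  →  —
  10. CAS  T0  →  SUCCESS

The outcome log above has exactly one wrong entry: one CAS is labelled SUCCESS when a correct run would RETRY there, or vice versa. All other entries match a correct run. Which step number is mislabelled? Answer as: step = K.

step = 5

Re-executing:
   1) LOAD T2:  M=4  r_T2=4
   2) LOAD T3:  M=4  r_T3=4
   3) LOAD T1:  M=4  r_T1=4
   4) CAS  T2:  M=5  r_T2=4 ✓
   5) CAS  T1:  M=5  r_T1=4 ✗
   6) CAS  T3:  M=5  r_T3=4 ✗
   7) LOAD T0:  M=5  r_T0=5
   8) CAS  T0:  M=6  r_T0=5 ✓
   9) LOAD T0:  M=6  r_T0=6
  10) CAS  T0:  M=7  r_T0=6 ✓
Log disagrees first at step 5.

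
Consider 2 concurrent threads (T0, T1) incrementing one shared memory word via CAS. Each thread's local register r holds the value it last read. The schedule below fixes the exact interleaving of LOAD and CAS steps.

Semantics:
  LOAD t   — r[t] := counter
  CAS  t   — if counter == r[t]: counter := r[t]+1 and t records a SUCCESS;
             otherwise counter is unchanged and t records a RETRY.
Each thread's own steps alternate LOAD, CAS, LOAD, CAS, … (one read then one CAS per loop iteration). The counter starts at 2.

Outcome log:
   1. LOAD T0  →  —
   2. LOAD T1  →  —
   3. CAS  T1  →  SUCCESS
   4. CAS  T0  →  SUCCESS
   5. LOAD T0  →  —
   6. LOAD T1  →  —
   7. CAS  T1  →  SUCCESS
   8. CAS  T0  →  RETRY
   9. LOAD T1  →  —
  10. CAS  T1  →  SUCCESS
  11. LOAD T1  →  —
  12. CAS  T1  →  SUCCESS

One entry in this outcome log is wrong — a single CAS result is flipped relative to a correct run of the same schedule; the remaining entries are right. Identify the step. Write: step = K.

step = 4

Correct run:
[1] T0.load  rd  (counter 2, T0.r 2)
[2] T1.load  rd  (counter 2, T1.r 2)
[3] T1.cas  hit  (counter 3, T1.r 2)
[4] T0.cas  miss  (counter 3, T0.r 2)
[5] T0.load  rd  (counter 3, T0.r 3)
[6] T1.load  rd  (counter 3, T1.r 3)
[7] T1.cas  hit  (counter 4, T1.r 3)
[8] T0.cas  miss  (counter 4, T0.r 3)
[9] T1.load  rd  (counter 4, T1.r 4)
[10] T1.cas  hit  (counter 5, T1.r 4)
[11] T1.load  rd  (counter 5, T1.r 5)
[12] T1.cas  hit  (counter 6, T1.r 5)
Log disagrees first at step 4.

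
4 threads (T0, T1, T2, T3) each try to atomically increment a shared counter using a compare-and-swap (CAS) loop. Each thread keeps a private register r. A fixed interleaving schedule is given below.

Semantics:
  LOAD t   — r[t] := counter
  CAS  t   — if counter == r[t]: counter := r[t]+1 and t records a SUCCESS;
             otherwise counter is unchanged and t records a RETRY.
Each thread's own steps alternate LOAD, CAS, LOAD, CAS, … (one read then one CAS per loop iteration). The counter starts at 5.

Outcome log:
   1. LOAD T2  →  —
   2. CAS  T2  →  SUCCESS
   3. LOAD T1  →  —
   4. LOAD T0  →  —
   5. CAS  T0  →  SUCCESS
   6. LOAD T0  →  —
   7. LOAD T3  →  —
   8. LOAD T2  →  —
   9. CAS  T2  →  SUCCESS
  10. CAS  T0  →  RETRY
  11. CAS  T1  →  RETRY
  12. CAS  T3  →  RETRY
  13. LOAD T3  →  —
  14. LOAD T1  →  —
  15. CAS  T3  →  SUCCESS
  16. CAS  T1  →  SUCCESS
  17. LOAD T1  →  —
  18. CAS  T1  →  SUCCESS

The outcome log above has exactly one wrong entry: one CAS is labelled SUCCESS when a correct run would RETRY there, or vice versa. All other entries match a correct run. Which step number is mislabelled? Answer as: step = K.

Correct run:
[1] T2.load  rd  (counter 5, T2.r 5)
[2] T2.cas  hit  (counter 6, T2.r 5)
[3] T1.load  rd  (counter 6, T1.r 6)
[4] T0.load  rd  (counter 6, T0.r 6)
[5] T0.cas  hit  (counter 7, T0.r 6)
[6] T0.load  rd  (counter 7, T0.r 7)
[7] T3.load  rd  (counter 7, T3.r 7)
[8] T2.load  rd  (counter 7, T2.r 7)
[9] T2.cas  hit  (counter 8, T2.r 7)
[10] T0.cas  miss  (counter 8, T0.r 7)
[11] T1.cas  miss  (counter 8, T1.r 6)
[12] T3.cas  miss  (counter 8, T3.r 7)
[13] T3.load  rd  (counter 8, T3.r 8)
[14] T1.load  rd  (counter 8, T1.r 8)
[15] T3.cas  hit  (counter 9, T3.r 8)
[16] T1.cas  miss  (counter 9, T1.r 8)
[17] T1.load  rd  (counter 9, T1.r 9)
[18] T1.cas  hit  (counter 10, T1.r 9)
Log disagrees first at step 16.

step = 16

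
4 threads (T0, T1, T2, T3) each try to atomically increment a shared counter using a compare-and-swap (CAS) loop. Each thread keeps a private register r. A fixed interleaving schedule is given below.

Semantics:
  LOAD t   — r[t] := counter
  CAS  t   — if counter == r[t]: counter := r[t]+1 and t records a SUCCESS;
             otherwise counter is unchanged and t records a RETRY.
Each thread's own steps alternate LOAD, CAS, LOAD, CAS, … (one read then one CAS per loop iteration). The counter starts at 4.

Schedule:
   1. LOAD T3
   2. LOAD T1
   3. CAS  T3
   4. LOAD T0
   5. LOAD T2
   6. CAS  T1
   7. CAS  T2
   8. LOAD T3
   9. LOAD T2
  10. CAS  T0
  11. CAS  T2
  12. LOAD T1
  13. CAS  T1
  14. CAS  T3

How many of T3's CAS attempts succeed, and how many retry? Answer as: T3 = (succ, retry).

T3 = (1, 1)

   1) LOAD T3:  M=4  r_T3=4
   2) LOAD T1:  M=4  r_T1=4
   3) CAS  T3:  M=5  r_T3=4 ✓
   4) LOAD T0:  M=5  r_T0=5
   5) LOAD T2:  M=5  r_T2=5
   6) CAS  T1:  M=5  r_T1=4 ✗
   7) CAS  T2:  M=6  r_T2=5 ✓
   8) LOAD T3:  M=6  r_T3=6
   9) LOAD T2:  M=6  r_T2=6
  10) CAS  T0:  M=6  r_T0=5 ✗
  11) CAS  T2:  M=7  r_T2=6 ✓
  12) LOAD T1:  M=7  r_T1=7
  13) CAS  T1:  M=8  r_T1=7 ✓
  14) CAS  T3:  M=8  r_T3=6 ✗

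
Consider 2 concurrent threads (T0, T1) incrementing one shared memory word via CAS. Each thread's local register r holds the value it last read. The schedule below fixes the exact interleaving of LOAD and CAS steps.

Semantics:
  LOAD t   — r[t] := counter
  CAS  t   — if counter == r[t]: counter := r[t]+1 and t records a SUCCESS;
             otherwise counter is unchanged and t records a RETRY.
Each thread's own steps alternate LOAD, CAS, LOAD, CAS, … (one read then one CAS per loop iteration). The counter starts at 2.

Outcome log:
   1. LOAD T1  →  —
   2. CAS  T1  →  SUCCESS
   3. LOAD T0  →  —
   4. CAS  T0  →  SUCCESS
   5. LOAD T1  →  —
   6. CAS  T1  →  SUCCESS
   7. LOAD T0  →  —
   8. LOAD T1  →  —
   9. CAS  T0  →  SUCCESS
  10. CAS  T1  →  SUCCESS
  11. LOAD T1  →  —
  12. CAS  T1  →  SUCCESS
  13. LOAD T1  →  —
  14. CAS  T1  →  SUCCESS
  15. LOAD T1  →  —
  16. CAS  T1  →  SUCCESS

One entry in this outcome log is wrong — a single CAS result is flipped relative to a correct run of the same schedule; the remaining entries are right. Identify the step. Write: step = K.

Re-executing:
[1] T1.load  rd  (counter 2, T1.r 2)
[2] T1.cas  hit  (counter 3, T1.r 2)
[3] T0.load  rd  (counter 3, T0.r 3)
[4] T0.cas  hit  (counter 4, T0.r 3)
[5] T1.load  rd  (counter 4, T1.r 4)
[6] T1.cas  hit  (counter 5, T1.r 4)
[7] T0.load  rd  (counter 5, T0.r 5)
[8] T1.load  rd  (counter 5, T1.r 5)
[9] T0.cas  hit  (counter 6, T0.r 5)
[10] T1.cas  miss  (counter 6, T1.r 5)
[11] T1.load  rd  (counter 6, T1.r 6)
[12] T1.cas  hit  (counter 7, T1.r 6)
[13] T1.load  rd  (counter 7, T1.r 7)
[14] T1.cas  hit  (counter 8, T1.r 7)
[15] T1.load  rd  (counter 8, T1.r 8)
[16] T1.cas  hit  (counter 9, T1.r 8)
Mismatch at 10.

step = 10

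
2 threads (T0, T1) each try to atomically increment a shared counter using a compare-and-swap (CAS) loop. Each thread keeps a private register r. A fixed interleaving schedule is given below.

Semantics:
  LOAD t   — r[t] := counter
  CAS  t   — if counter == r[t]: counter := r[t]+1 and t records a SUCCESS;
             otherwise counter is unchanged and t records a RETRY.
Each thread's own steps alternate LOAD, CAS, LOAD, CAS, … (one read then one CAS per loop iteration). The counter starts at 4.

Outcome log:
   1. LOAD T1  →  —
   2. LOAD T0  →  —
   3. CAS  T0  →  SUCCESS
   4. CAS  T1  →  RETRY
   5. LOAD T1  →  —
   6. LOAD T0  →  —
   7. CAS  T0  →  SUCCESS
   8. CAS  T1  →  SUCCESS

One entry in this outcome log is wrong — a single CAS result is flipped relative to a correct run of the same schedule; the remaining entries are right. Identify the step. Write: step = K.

Correct run:
1. LOAD T1 → mem=4 r[T1]=4 [LOAD]
2. LOAD T0 → mem=4 r[T0]=4 [LOAD]
3. CAS T0 → mem=5 r[T0]=4 [OK]
4. CAS T1 → mem=5 r[T1]=4 [RETRY]
5. LOAD T1 → mem=5 r[T1]=5 [LOAD]
6. LOAD T0 → mem=5 r[T0]=5 [LOAD]
7. CAS T0 → mem=6 r[T0]=5 [OK]
8. CAS T1 → mem=6 r[T1]=5 [RETRY]
Flip is step 8.

step = 8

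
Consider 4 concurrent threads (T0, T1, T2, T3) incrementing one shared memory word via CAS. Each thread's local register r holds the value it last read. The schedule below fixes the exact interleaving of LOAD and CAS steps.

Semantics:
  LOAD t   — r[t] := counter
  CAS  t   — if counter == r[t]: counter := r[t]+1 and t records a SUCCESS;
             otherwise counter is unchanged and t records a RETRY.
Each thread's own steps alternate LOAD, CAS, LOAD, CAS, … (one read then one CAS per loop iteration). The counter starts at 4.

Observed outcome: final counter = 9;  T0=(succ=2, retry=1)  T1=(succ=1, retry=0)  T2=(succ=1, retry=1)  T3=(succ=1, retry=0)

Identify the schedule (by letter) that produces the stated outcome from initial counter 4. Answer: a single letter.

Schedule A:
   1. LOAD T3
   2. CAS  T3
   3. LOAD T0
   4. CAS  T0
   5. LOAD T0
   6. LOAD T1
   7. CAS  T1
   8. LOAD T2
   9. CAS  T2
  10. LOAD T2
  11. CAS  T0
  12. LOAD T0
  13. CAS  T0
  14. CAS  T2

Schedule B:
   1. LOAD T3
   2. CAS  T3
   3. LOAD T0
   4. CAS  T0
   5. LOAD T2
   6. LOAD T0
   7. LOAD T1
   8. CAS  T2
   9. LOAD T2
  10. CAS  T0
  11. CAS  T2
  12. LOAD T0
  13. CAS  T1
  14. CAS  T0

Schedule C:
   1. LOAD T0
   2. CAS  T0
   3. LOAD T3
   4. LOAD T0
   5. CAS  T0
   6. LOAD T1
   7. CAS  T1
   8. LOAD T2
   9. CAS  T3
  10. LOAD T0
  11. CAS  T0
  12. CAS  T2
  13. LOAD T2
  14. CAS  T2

Simulating candidate A:
step 1: T3 LOAD ⇒ load; ctr=4 reg=4
step 2: T3 CAS ⇒ ok; ctr=5 reg=4
step 3: T0 LOAD ⇒ load; ctr=5 reg=5
step 4: T0 CAS ⇒ ok; ctr=6 reg=5
step 5: T0 LOAD ⇒ load; ctr=6 reg=6
step 6: T1 LOAD ⇒ load; ctr=6 reg=6
step 7: T1 CAS ⇒ ok; ctr=7 reg=6
step 8: T2 LOAD ⇒ load; ctr=7 reg=7
step 9: T2 CAS ⇒ ok; ctr=8 reg=7
step 10: T2 LOAD ⇒ load; ctr=8 reg=8
step 11: T0 CAS ⇒ retry; ctr=8 reg=6
step 12: T0 LOAD ⇒ load; ctr=8 reg=8
step 13: T0 CAS ⇒ ok; ctr=9 reg=8
step 14: T2 CAS ⇒ retry; ctr=9 reg=8

A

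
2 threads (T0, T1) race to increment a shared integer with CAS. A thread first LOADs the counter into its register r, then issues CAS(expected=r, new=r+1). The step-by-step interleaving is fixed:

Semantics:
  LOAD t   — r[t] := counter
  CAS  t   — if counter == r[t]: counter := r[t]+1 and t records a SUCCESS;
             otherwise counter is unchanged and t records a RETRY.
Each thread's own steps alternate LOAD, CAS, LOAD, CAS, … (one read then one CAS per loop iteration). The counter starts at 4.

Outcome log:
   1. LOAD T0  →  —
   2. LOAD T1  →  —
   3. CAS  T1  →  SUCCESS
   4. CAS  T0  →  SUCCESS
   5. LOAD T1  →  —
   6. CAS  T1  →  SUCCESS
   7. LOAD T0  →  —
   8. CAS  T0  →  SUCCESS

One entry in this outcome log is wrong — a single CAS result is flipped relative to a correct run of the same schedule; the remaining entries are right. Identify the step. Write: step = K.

step = 4

Re-executing:
   1) LOAD T0:  M=4  r_T0=4
   2) LOAD T1:  M=4  r_T1=4
   3) CAS  T1:  M=5  r_T1=4 ✓
   4) CAS  T0:  M=5  r_T0=4 ✗
   5) LOAD T1:  M=5  r_T1=5
   6) CAS  T1:  M=6  r_T1=5 ✓
   7) LOAD T0:  M=6  r_T0=6
   8) CAS  T0:  M=7  r_T0=6 ✓
Log disagrees first at step 4.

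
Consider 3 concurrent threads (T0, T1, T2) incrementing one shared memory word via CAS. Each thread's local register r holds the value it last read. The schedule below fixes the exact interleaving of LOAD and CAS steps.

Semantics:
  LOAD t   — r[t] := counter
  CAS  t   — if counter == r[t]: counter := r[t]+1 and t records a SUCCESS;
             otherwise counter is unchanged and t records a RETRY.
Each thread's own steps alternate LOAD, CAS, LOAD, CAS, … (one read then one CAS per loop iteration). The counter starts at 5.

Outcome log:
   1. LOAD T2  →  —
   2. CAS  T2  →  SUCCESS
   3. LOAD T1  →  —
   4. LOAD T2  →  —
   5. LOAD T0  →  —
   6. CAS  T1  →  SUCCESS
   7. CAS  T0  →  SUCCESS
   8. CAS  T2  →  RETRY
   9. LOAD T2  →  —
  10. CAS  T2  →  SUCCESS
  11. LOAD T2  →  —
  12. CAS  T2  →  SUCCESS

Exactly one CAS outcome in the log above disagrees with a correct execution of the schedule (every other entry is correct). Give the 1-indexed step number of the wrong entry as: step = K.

Reference trace:
T2 LOAD — after: cnt=5, r=5 — load
T2 CAS — after: cnt=6, r=5 — ok
T1 LOAD — after: cnt=6, r=6 — load
T2 LOAD — after: cnt=6, r=6 — load
T0 LOAD — after: cnt=6, r=6 — load
T1 CAS — after: cnt=7, r=6 — ok
T0 CAS — after: cnt=7, r=6 — retry
T2 CAS — after: cnt=7, r=6 — retry
T2 LOAD — after: cnt=7, r=7 — load
T2 CAS — after: cnt=8, r=7 — ok
T2 LOAD — after: cnt=8, r=8 — load
T2 CAS — after: cnt=9, r=8 — ok
Log disagrees first at step 7.

step = 7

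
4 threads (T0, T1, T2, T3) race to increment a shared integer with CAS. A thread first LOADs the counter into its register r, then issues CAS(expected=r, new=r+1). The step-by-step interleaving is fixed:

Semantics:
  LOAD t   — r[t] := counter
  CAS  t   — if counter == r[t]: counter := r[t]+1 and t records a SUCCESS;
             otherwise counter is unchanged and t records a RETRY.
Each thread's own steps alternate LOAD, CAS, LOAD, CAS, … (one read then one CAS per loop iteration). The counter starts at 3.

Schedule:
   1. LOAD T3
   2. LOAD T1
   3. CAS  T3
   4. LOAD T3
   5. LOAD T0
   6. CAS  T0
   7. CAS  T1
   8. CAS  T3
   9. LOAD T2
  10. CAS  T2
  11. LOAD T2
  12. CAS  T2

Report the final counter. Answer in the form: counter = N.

counter = 7

   1) LOAD T3:  M=3  r_T3=3
   2) LOAD T1:  M=3  r_T1=3
   3) CAS  T3:  M=4  r_T3=3 ✓
   4) LOAD T3:  M=4  r_T3=4
   5) LOAD T0:  M=4  r_T0=4
   6) CAS  T0:  M=5  r_T0=4 ✓
   7) CAS  T1:  M=5  r_T1=3 ✗
   8) CAS  T3:  M=5  r_T3=4 ✗
   9) LOAD T2:  M=5  r_T2=5
  10) CAS  T2:  M=6  r_T2=5 ✓
  11) LOAD T2:  M=6  r_T2=6
  12) CAS  T2:  M=7  r_T2=6 ✓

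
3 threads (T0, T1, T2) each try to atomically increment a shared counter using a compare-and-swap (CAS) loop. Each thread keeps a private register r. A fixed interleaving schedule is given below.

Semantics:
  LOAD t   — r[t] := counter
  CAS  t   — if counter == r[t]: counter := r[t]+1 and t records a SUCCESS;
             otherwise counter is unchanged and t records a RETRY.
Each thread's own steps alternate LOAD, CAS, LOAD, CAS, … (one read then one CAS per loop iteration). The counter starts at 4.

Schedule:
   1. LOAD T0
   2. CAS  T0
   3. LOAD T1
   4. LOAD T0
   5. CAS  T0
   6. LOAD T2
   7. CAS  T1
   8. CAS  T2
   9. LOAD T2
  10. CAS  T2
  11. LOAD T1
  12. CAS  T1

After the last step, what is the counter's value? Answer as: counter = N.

[1] T0.load  rd  (counter 4, T0.r 4)
[2] T0.cas  hit  (counter 5, T0.r 4)
[3] T1.load  rd  (counter 5, T1.r 5)
[4] T0.load  rd  (counter 5, T0.r 5)
[5] T0.cas  hit  (counter 6, T0.r 5)
[6] T2.load  rd  (counter 6, T2.r 6)
[7] T1.cas  miss  (counter 6, T1.r 5)
[8] T2.cas  hit  (counter 7, T2.r 6)
[9] T2.load  rd  (counter 7, T2.r 7)
[10] T2.cas  hit  (counter 8, T2.r 7)
[11] T1.load  rd  (counter 8, T1.r 8)
[12] T1.cas  hit  (counter 9, T1.r 8)

counter = 9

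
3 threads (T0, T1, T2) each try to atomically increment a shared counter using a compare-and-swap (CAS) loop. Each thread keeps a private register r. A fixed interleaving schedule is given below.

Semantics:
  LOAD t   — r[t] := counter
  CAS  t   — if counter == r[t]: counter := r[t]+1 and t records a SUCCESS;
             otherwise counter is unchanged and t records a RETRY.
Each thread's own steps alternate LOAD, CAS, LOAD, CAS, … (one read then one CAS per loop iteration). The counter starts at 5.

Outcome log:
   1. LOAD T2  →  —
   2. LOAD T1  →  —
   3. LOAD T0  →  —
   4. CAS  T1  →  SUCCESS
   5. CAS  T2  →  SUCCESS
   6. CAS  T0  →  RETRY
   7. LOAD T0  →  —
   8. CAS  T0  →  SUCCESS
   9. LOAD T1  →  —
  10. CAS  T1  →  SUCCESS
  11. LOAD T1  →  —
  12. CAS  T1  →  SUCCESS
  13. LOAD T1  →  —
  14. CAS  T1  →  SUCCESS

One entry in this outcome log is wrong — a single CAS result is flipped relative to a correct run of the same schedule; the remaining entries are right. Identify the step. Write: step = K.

step = 5

Reference trace:
1. LOAD T2 → mem=5 r[T2]=5 [LOAD]
2. LOAD T1 → mem=5 r[T1]=5 [LOAD]
3. LOAD T0 → mem=5 r[T0]=5 [LOAD]
4. CAS T1 → mem=6 r[T1]=5 [OK]
5. CAS T2 → mem=6 r[T2]=5 [RETRY]
6. CAS T0 → mem=6 r[T0]=5 [RETRY]
7. LOAD T0 → mem=6 r[T0]=6 [LOAD]
8. CAS T0 → mem=7 r[T0]=6 [OK]
9. LOAD T1 → mem=7 r[T1]=7 [LOAD]
10. CAS T1 → mem=8 r[T1]=7 [OK]
11. LOAD T1 → mem=8 r[T1]=8 [LOAD]
12. CAS T1 → mem=9 r[T1]=8 [OK]
13. LOAD T1 → mem=9 r[T1]=9 [LOAD]
14. CAS T1 → mem=10 r[T1]=9 [OK]
Mismatch at 5.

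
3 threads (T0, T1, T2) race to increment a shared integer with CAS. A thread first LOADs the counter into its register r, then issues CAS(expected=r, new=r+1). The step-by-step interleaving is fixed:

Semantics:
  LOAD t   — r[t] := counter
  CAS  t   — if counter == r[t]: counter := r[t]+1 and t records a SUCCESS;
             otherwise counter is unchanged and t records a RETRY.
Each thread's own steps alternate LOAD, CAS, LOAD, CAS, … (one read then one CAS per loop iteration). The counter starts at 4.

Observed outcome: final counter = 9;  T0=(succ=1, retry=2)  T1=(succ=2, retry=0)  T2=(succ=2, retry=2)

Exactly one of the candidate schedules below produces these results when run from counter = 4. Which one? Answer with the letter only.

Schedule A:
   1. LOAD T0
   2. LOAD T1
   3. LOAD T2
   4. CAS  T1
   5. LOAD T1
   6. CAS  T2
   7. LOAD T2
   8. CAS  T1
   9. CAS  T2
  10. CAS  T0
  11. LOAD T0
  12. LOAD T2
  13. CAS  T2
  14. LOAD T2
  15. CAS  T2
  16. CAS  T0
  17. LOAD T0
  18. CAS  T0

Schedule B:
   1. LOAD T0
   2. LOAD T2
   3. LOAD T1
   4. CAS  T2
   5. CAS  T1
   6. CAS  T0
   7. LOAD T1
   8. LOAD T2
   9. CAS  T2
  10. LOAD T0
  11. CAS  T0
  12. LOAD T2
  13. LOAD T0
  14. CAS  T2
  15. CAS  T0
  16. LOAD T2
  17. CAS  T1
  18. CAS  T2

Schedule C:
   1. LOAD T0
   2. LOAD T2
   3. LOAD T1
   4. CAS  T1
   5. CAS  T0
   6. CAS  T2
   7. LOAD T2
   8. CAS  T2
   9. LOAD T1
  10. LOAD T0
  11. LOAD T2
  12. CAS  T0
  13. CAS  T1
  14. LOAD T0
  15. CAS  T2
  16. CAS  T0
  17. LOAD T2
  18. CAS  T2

Simulating candidate A:
T0 LOAD — after: cnt=4, r=4 — load
T1 LOAD — after: cnt=4, r=4 — load
T2 LOAD — after: cnt=4, r=4 — load
T1 CAS — after: cnt=5, r=4 — ok
T1 LOAD — after: cnt=5, r=5 — load
T2 CAS — after: cnt=5, r=4 — retry
T2 LOAD — after: cnt=5, r=5 — load
T1 CAS — after: cnt=6, r=5 — ok
T2 CAS — after: cnt=6, r=5 — retry
T0 CAS — after: cnt=6, r=4 — retry
T0 LOAD — after: cnt=6, r=6 — load
T2 LOAD — after: cnt=6, r=6 — load
T2 CAS — after: cnt=7, r=6 — ok
T2 LOAD — after: cnt=7, r=7 — load
T2 CAS — after: cnt=8, r=7 — ok
T0 CAS — after: cnt=8, r=6 — retry
T0 LOAD — after: cnt=8, r=8 — load
T0 CAS — after: cnt=9, r=8 — ok

A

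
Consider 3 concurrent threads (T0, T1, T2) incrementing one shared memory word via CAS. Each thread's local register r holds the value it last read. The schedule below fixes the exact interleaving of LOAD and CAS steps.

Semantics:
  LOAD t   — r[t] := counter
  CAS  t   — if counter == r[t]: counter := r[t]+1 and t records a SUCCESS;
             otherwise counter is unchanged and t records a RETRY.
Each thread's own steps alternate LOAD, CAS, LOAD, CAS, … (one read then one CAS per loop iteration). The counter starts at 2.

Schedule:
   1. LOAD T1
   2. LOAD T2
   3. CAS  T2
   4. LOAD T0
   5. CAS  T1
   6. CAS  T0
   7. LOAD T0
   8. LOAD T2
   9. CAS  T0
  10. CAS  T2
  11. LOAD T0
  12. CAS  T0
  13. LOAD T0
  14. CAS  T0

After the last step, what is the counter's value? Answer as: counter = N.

counter = 7

   1) LOAD T1:  M=2  r_T1=2
   2) LOAD T2:  M=2  r_T2=2
   3) CAS  T2:  M=3  r_T2=2 ✓
   4) LOAD T0:  M=3  r_T0=3
   5) CAS  T1:  M=3  r_T1=2 ✗
   6) CAS  T0:  M=4  r_T0=3 ✓
   7) LOAD T0:  M=4  r_T0=4
   8) LOAD T2:  M=4  r_T2=4
   9) CAS  T0:  M=5  r_T0=4 ✓
  10) CAS  T2:  M=5  r_T2=4 ✗
  11) LOAD T0:  M=5  r_T0=5
  12) CAS  T0:  M=6  r_T0=5 ✓
  13) LOAD T0:  M=6  r_T0=6
  14) CAS  T0:  M=7  r_T0=6 ✓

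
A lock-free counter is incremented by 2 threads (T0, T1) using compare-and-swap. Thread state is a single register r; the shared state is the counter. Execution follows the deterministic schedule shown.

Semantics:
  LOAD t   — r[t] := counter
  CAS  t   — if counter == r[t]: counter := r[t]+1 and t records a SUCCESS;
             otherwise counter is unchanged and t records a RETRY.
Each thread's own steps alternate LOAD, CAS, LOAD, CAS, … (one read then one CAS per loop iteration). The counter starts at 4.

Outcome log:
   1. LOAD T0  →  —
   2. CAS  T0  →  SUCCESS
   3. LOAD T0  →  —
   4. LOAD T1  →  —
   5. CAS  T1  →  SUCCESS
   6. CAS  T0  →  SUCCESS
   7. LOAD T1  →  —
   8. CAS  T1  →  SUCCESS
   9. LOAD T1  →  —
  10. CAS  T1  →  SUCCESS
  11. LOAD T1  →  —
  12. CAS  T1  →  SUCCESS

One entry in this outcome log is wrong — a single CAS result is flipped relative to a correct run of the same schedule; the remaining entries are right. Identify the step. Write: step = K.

Reference trace:
   1) LOAD T0:  M=4  r_T0=4
   2) CAS  T0:  M=5  r_T0=4 ✓
   3) LOAD T0:  M=5  r_T0=5
   4) LOAD T1:  M=5  r_T1=5
   5) CAS  T1:  M=6  r_T1=5 ✓
   6) CAS  T0:  M=6  r_T0=5 ✗
   7) LOAD T1:  M=6  r_T1=6
   8) CAS  T1:  M=7  r_T1=6 ✓
   9) LOAD T1:  M=7  r_T1=7
  10) CAS  T1:  M=8  r_T1=7 ✓
  11) LOAD T1:  M=8  r_T1=8
  12) CAS  T1:  M=9  r_T1=8 ✓
Flip is step 6.

step = 6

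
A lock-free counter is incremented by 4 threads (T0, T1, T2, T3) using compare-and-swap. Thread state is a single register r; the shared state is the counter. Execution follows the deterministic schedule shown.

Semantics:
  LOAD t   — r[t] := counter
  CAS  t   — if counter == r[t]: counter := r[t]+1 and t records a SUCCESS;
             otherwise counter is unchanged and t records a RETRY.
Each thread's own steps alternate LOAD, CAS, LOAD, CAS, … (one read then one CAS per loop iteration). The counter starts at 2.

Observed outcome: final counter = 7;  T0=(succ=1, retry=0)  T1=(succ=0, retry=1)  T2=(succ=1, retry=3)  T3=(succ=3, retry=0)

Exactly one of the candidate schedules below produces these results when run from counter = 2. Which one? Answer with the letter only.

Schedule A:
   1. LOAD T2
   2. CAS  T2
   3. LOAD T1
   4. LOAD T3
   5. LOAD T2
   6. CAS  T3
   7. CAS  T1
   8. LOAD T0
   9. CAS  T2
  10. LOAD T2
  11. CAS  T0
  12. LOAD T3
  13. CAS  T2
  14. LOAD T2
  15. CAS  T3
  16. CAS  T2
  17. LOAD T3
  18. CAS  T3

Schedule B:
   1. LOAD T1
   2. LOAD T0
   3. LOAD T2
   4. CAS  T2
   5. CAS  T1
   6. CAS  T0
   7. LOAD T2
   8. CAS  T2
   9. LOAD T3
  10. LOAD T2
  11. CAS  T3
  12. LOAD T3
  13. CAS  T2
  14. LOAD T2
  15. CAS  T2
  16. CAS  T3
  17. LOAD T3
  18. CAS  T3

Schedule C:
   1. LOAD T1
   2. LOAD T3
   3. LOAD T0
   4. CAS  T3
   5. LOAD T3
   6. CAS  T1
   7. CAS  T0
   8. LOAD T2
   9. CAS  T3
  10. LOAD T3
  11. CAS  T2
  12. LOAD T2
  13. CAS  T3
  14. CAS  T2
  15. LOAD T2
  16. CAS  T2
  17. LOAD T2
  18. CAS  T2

A

Tracing schedule A:
T2 LOAD — after: cnt=2, r=2 — load
T2 CAS — after: cnt=3, r=2 — ok
T1 LOAD — after: cnt=3, r=3 — load
T3 LOAD — after: cnt=3, r=3 — load
T2 LOAD — after: cnt=3, r=3 — load
T3 CAS — after: cnt=4, r=3 — ok
T1 CAS — after: cnt=4, r=3 — retry
T0 LOAD — after: cnt=4, r=4 — load
T2 CAS — after: cnt=4, r=3 — retry
T2 LOAD — after: cnt=4, r=4 — load
T0 CAS — after: cnt=5, r=4 — ok
T3 LOAD — after: cnt=5, r=5 — load
T2 CAS — after: cnt=5, r=4 — retry
T2 LOAD — after: cnt=5, r=5 — load
T3 CAS — after: cnt=6, r=5 — ok
T2 CAS — after: cnt=6, r=5 — retry
T3 LOAD — after: cnt=6, r=6 — load
T3 CAS — after: cnt=7, r=6 — ok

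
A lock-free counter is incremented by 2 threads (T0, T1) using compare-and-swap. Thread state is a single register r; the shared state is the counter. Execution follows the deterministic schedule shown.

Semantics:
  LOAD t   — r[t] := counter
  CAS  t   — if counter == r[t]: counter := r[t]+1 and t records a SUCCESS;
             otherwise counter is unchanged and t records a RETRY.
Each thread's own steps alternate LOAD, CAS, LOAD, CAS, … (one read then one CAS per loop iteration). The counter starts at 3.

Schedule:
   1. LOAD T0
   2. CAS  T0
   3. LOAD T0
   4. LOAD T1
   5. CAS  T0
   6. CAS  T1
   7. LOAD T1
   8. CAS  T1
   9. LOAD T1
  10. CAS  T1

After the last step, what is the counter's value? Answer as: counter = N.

counter = 7

   1) LOAD T0:  M=3  r_T0=3
   2) CAS  T0:  M=4  r_T0=3 ✓
   3) LOAD T0:  M=4  r_T0=4
   4) LOAD T1:  M=4  r_T1=4
   5) CAS  T0:  M=5  r_T0=4 ✓
   6) CAS  T1:  M=5  r_T1=4 ✗
   7) LOAD T1:  M=5  r_T1=5
   8) CAS  T1:  M=6  r_T1=5 ✓
   9) LOAD T1:  M=6  r_T1=6
  10) CAS  T1:  M=7  r_T1=6 ✓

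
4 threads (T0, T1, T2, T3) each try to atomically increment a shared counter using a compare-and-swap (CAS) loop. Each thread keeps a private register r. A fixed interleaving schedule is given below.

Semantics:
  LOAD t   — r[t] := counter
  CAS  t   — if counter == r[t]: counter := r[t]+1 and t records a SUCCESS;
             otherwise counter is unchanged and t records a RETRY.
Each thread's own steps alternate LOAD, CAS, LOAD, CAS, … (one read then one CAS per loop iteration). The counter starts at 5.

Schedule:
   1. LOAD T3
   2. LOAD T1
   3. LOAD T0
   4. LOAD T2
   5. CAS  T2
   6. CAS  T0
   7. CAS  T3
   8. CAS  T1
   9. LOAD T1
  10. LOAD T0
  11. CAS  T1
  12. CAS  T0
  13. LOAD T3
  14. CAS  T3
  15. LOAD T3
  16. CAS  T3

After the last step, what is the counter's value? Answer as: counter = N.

counter = 9

   1) LOAD T3:  M=5  r_T3=5
   2) LOAD T1:  M=5  r_T1=5
   3) LOAD T0:  M=5  r_T0=5
   4) LOAD T2:  M=5  r_T2=5
   5) CAS  T2:  M=6  r_T2=5 ✓
   6) CAS  T0:  M=6  r_T0=5 ✗
   7) CAS  T3:  M=6  r_T3=5 ✗
   8) CAS  T1:  M=6  r_T1=5 ✗
   9) LOAD T1:  M=6  r_T1=6
  10) LOAD T0:  M=6  r_T0=6
  11) CAS  T1:  M=7  r_T1=6 ✓
  12) CAS  T0:  M=7  r_T0=6 ✗
  13) LOAD T3:  M=7  r_T3=7
  14) CAS  T3:  M=8  r_T3=7 ✓
  15) LOAD T3:  M=8  r_T3=8
  16) CAS  T3:  M=9  r_T3=8 ✓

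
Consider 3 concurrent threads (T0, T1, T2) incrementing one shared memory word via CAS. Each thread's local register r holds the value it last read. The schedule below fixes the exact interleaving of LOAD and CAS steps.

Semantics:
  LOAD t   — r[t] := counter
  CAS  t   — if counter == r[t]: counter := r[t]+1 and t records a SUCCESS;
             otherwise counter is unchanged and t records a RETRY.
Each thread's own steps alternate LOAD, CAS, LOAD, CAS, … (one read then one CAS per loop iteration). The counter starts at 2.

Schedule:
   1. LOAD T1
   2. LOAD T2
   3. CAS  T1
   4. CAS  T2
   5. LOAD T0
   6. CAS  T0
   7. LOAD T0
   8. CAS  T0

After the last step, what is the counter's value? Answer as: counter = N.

counter = 5

[1] T1.load  rd  (counter 2, T1.r 2)
[2] T2.load  rd  (counter 2, T2.r 2)
[3] T1.cas  hit  (counter 3, T1.r 2)
[4] T2.cas  miss  (counter 3, T2.r 2)
[5] T0.load  rd  (counter 3, T0.r 3)
[6] T0.cas  hit  (counter 4, T0.r 3)
[7] T0.load  rd  (counter 4, T0.r 4)
[8] T0.cas  hit  (counter 5, T0.r 4)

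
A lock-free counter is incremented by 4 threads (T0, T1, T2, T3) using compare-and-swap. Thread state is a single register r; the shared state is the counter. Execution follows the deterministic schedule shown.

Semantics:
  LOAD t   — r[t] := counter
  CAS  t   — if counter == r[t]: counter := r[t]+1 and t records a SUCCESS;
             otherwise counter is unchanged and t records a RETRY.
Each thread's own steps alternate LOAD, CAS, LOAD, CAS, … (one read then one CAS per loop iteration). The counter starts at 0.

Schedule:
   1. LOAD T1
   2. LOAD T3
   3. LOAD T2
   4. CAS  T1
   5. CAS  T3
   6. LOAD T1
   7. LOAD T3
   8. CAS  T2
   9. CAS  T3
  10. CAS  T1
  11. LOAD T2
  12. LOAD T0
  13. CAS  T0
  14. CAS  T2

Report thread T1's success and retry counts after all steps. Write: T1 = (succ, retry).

#1 T1 reads 0
#2 T3 reads 0
#3 T2 reads 0
#4 T1 CAS(0→1) writes; counter now 1
#5 T3 CAS(0→1) fails; counter now 1
#6 T1 reads 1
#7 T3 reads 1
#8 T2 CAS(0→1) fails; counter now 1
#9 T3 CAS(1→2) writes; counter now 2
#10 T1 CAS(1→2) fails; counter now 2
#11 T2 reads 2
#12 T0 reads 2
#13 T0 CAS(2→3) writes; counter now 3
#14 T2 CAS(2→3) fails; counter now 3

T1 = (1, 1)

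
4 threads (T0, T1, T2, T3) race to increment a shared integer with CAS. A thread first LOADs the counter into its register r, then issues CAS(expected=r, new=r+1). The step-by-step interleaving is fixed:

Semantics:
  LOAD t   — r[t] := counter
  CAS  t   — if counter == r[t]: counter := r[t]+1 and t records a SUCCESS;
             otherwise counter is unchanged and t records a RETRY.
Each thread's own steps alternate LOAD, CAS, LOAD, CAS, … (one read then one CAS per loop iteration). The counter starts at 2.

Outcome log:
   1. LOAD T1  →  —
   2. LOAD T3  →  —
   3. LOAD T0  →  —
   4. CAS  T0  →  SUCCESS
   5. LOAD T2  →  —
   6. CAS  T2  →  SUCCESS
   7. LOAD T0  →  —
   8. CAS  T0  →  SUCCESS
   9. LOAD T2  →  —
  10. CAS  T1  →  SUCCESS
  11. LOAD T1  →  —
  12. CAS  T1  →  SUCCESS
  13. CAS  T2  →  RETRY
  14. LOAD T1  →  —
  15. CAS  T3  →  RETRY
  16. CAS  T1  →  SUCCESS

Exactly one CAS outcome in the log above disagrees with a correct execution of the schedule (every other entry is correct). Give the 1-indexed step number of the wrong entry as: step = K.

Correct run:
   1) LOAD T1:  M=2  r_T1=2
   2) LOAD T3:  M=2  r_T3=2
   3) LOAD T0:  M=2  r_T0=2
   4) CAS  T0:  M=3  r_T0=2 ✓
   5) LOAD T2:  M=3  r_T2=3
   6) CAS  T2:  M=4  r_T2=3 ✓
   7) LOAD T0:  M=4  r_T0=4
   8) CAS  T0:  M=5  r_T0=4 ✓
   9) LOAD T2:  M=5  r_T2=5
  10) CAS  T1:  M=5  r_T1=2 ✗
  11) LOAD T1:  M=5  r_T1=5
  12) CAS  T1:  M=6  r_T1=5 ✓
  13) CAS  T2:  M=6  r_T2=5 ✗
  14) LOAD T1:  M=6  r_T1=6
  15) CAS  T3:  M=6  r_T3=2 ✗
  16) CAS  T1:  M=7  r_T1=6 ✓
Log disagrees first at step 10.

step = 10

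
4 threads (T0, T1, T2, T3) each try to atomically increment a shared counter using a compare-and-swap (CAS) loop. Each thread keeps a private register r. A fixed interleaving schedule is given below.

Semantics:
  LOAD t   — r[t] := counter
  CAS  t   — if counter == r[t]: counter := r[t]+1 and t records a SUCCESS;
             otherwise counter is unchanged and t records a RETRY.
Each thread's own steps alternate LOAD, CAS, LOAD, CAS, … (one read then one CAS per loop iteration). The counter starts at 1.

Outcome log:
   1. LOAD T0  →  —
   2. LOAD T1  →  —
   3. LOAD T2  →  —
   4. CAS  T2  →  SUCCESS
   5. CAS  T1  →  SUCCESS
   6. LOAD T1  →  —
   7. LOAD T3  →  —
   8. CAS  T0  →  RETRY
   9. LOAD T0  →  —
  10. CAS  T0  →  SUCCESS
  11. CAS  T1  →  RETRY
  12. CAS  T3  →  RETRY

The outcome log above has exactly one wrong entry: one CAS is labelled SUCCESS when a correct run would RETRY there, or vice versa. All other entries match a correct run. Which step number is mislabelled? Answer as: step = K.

Reference trace:
T0 LOAD — after: cnt=1, r=1 — load
T1 LOAD — after: cnt=1, r=1 — load
T2 LOAD — after: cnt=1, r=1 — load
T2 CAS — after: cnt=2, r=1 — ok
T1 CAS — after: cnt=2, r=1 — retry
T1 LOAD — after: cnt=2, r=2 — load
T3 LOAD — after: cnt=2, r=2 — load
T0 CAS — after: cnt=2, r=1 — retry
T0 LOAD — after: cnt=2, r=2 — load
T0 CAS — after: cnt=3, r=2 — ok
T1 CAS — after: cnt=3, r=2 — retry
T3 CAS — after: cnt=3, r=2 — retry
Flip is step 5.

step = 5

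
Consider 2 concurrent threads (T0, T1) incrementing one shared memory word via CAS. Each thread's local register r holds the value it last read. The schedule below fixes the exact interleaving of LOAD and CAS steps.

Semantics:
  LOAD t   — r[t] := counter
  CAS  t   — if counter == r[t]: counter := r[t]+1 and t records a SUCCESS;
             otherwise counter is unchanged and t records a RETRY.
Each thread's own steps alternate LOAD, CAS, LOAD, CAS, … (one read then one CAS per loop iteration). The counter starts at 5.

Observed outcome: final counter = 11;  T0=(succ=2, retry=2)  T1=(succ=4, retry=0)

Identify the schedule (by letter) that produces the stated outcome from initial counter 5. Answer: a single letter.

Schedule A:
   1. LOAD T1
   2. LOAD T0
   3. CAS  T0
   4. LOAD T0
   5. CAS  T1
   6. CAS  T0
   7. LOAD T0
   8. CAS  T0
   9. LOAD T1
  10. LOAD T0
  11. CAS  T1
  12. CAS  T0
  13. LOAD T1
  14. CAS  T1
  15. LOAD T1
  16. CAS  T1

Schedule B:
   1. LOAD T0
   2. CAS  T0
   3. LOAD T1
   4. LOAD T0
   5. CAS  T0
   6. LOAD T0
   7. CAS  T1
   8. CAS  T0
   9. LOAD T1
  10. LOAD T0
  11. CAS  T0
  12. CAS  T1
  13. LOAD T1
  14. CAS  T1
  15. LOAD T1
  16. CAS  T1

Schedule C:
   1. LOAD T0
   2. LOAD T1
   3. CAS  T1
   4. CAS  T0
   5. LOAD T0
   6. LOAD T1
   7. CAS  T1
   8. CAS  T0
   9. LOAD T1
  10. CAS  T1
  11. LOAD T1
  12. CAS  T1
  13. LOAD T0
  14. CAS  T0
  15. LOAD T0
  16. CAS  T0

C

Run C:
#1 T0 reads 5
#2 T1 reads 5
#3 T1 CAS(5→6) writes; counter now 6
#4 T0 CAS(5→6) fails; counter now 6
#5 T0 reads 6
#6 T1 reads 6
#7 T1 CAS(6→7) writes; counter now 7
#8 T0 CAS(6→7) fails; counter now 7
#9 T1 reads 7
#10 T1 CAS(7→8) writes; counter now 8
#11 T1 reads 8
#12 T1 CAS(8→9) writes; counter now 9
#13 T0 reads 9
#14 T0 CAS(9→10) writes; counter now 10
#15 T0 reads 10
#16 T0 CAS(10→11) writes; counter now 11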